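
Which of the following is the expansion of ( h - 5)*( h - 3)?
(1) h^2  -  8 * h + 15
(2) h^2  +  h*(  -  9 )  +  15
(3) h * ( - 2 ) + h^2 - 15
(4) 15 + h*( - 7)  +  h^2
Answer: 1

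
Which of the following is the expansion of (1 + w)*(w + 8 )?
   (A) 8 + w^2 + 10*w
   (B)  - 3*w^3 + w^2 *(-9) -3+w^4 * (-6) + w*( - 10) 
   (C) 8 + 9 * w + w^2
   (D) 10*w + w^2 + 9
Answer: C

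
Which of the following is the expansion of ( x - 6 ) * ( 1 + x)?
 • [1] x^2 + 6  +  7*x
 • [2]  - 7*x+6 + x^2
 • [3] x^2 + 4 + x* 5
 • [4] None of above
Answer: 4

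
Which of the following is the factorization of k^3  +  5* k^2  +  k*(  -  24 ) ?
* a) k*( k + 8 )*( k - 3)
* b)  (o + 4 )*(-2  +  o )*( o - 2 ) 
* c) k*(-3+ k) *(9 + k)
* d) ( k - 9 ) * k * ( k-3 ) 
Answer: a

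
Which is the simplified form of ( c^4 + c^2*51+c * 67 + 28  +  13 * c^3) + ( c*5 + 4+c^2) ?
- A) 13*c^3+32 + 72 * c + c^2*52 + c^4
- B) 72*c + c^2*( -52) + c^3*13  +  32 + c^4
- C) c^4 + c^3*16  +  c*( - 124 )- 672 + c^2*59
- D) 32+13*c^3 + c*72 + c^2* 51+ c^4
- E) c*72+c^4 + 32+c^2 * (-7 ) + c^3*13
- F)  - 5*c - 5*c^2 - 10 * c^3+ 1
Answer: A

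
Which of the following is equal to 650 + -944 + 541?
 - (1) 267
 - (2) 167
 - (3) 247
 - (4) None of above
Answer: 3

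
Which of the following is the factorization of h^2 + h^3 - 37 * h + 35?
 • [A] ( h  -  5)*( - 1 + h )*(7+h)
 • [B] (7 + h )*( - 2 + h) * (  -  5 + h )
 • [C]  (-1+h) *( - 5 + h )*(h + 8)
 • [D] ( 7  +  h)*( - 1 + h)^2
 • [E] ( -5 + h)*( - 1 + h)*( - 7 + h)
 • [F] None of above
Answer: A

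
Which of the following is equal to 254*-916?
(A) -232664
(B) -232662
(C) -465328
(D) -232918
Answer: A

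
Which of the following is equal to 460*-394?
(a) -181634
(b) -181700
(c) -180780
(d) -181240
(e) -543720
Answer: d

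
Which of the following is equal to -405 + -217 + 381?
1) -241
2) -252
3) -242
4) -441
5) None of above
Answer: 1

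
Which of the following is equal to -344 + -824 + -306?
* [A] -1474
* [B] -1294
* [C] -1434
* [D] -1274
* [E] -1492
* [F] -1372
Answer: A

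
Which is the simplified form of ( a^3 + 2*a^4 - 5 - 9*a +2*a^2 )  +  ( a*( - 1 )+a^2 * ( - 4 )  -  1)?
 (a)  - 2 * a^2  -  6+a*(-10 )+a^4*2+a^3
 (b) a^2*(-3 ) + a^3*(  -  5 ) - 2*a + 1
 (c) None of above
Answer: a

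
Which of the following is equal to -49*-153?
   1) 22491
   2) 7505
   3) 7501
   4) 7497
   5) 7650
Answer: 4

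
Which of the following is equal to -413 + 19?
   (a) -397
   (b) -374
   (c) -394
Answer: c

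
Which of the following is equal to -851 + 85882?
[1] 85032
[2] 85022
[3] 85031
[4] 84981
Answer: 3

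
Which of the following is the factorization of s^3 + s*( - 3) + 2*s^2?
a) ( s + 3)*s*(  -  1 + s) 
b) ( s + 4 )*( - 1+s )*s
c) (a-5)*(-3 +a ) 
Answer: a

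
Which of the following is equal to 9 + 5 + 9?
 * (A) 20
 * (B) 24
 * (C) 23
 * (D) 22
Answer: C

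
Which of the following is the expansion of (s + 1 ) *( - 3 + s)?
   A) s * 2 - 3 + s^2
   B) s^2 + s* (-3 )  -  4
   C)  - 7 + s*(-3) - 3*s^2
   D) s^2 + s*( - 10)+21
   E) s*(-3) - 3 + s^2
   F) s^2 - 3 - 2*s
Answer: F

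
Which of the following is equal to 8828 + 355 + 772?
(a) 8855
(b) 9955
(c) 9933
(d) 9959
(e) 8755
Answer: b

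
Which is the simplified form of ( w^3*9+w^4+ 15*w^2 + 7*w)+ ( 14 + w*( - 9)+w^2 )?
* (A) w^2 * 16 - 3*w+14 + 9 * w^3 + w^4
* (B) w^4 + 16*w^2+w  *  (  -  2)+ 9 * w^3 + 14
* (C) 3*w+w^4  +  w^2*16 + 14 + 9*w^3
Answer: B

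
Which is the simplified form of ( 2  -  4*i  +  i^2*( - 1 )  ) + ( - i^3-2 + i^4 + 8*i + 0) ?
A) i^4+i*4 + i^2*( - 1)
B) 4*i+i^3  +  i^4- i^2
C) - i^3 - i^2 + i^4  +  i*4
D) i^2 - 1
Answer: C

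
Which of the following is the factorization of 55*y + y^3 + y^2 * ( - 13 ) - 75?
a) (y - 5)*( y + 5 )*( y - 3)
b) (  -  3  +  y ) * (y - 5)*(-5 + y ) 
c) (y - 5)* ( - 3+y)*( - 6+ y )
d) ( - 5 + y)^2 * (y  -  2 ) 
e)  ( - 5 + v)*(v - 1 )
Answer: b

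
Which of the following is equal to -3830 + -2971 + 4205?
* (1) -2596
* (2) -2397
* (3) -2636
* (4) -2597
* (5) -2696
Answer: 1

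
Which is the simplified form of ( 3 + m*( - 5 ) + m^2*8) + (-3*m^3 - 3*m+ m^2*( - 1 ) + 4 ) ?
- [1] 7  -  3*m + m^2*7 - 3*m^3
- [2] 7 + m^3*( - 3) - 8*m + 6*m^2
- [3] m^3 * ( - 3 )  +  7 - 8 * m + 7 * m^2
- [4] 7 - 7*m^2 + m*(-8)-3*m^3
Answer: 3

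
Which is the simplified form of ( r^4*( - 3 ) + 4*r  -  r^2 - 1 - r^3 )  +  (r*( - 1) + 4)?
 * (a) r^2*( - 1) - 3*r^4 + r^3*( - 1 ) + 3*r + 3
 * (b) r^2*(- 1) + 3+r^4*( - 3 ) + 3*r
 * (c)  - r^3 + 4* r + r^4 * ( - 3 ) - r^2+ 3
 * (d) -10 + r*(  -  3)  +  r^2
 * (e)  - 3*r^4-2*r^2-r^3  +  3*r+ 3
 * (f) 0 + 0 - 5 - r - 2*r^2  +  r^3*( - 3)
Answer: a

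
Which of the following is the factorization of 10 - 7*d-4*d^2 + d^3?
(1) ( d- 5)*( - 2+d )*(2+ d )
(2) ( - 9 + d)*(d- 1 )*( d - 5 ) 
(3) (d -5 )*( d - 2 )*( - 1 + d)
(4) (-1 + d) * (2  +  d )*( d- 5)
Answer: 4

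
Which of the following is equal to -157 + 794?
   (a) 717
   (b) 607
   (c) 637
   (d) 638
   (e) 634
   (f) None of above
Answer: c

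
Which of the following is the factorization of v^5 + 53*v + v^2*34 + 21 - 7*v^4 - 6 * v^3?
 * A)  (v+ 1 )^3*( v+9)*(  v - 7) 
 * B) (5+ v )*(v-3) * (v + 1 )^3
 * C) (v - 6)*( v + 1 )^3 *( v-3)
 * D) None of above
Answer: D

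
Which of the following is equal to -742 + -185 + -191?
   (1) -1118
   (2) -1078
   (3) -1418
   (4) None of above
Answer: 1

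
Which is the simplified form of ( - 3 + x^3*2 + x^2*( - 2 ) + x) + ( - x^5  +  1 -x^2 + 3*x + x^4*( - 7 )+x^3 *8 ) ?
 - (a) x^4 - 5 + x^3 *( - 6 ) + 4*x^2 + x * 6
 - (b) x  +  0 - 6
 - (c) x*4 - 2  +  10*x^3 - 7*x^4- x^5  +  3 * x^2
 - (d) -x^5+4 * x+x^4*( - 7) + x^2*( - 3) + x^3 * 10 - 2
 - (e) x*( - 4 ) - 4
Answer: d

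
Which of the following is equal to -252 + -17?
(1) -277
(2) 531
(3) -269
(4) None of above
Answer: 3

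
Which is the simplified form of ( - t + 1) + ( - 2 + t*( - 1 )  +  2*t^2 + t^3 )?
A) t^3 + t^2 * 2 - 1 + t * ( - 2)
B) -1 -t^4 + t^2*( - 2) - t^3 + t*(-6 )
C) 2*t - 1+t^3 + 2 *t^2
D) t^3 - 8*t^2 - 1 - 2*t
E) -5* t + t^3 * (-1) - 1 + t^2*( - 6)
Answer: A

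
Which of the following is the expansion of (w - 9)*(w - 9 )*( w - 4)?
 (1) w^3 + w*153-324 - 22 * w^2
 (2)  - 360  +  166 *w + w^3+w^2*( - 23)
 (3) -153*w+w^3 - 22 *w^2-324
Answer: 1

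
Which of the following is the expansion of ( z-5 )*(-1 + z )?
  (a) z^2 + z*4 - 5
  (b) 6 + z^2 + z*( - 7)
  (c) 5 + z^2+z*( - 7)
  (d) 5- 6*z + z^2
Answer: d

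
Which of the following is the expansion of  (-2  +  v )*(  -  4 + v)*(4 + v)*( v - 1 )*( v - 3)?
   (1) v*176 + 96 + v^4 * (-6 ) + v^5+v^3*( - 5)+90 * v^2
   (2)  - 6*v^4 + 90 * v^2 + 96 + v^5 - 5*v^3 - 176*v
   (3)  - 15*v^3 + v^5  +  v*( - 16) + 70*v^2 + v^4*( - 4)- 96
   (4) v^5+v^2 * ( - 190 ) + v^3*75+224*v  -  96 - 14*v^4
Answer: 2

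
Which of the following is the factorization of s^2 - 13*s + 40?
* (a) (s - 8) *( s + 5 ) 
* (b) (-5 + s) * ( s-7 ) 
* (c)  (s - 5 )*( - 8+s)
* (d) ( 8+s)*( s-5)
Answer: c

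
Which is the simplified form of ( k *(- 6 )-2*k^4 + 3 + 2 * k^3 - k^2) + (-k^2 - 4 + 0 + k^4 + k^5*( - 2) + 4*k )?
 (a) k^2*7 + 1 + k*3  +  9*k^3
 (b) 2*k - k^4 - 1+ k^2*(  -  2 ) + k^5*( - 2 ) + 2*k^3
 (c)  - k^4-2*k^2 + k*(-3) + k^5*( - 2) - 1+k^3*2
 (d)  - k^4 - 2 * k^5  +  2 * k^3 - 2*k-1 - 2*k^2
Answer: d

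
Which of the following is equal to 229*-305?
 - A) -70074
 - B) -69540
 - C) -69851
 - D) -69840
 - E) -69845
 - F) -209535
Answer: E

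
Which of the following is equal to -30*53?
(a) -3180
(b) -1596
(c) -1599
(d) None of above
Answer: d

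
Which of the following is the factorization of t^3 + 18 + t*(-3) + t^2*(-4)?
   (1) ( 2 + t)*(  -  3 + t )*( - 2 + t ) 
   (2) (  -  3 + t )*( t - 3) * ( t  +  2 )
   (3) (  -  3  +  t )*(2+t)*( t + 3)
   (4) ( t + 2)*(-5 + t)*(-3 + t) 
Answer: 2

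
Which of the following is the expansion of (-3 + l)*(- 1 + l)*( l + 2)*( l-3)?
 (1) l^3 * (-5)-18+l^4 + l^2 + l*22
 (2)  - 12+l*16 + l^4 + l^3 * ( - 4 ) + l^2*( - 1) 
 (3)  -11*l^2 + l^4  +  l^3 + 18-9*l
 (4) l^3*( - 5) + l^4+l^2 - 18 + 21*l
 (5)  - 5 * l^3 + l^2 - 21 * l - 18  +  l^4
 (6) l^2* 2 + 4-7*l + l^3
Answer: 4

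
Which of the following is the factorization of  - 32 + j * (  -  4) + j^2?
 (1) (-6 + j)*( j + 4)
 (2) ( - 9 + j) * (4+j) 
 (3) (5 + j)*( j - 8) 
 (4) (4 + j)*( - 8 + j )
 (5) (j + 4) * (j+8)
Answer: 4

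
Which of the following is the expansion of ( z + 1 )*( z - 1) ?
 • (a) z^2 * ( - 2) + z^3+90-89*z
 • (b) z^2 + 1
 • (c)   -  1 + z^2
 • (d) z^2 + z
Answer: c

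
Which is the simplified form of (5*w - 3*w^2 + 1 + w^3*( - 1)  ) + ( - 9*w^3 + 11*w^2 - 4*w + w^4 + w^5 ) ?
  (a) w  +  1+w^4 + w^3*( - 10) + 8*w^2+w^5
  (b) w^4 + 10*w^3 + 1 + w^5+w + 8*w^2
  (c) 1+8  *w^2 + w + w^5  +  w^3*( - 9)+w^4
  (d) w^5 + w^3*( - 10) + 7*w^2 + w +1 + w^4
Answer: a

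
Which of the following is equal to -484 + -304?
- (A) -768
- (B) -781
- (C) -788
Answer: C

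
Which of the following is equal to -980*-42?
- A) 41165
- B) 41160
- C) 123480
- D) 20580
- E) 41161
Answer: B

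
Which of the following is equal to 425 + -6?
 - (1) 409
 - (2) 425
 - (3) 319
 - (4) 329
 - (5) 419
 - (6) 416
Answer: 5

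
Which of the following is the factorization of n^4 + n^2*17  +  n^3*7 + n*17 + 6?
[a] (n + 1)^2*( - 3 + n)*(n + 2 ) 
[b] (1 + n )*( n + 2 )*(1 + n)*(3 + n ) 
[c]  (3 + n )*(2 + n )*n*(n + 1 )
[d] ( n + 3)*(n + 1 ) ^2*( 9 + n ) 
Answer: b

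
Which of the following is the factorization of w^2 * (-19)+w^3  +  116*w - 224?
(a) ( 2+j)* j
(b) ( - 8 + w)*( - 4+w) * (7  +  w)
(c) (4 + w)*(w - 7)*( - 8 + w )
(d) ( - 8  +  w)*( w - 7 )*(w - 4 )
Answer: d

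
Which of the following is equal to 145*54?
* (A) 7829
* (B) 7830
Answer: B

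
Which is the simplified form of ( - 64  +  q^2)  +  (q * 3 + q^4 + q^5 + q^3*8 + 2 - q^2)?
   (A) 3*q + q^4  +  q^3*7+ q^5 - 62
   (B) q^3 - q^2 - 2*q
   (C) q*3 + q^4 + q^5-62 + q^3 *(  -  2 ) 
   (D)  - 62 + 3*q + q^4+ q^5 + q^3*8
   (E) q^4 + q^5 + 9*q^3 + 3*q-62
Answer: D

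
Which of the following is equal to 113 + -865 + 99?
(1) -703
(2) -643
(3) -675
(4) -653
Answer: 4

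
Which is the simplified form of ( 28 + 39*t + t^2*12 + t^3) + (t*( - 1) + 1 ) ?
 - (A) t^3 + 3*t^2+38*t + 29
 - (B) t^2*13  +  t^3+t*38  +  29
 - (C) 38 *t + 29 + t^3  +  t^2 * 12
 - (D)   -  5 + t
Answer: C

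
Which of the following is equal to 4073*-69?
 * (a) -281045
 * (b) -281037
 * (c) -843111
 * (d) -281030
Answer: b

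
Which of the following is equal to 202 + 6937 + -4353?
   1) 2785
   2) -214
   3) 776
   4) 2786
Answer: 4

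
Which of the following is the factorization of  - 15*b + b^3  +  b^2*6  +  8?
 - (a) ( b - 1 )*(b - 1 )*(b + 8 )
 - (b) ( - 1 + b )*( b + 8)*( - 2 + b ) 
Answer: a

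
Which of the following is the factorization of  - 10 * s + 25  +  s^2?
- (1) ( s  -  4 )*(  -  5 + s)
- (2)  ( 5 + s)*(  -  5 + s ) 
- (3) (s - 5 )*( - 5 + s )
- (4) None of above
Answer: 3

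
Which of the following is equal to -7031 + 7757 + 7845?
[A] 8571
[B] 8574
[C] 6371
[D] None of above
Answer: A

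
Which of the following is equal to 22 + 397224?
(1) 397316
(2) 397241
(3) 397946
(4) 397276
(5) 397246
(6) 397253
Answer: 5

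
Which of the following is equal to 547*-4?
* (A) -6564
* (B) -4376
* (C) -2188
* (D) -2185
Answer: C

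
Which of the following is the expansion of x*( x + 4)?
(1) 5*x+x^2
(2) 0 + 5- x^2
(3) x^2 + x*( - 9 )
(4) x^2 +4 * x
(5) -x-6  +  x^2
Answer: 4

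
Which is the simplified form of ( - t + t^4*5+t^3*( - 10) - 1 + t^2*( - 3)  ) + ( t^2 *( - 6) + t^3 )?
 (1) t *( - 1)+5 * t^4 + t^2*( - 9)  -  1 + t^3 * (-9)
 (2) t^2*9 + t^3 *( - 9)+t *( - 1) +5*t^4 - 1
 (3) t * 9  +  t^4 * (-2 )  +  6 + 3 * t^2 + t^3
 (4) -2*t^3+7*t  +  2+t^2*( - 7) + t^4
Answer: 1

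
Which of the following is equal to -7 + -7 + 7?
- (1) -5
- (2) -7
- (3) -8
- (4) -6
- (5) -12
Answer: 2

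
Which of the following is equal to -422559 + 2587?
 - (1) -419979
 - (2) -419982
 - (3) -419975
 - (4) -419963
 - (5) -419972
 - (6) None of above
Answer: 5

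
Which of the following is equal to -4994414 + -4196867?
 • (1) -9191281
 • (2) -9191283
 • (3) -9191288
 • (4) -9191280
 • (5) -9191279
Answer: 1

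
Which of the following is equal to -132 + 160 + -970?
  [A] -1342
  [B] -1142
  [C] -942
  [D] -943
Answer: C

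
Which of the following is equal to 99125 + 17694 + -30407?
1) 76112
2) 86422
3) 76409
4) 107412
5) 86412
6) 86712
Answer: 5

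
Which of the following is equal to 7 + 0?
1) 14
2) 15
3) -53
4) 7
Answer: 4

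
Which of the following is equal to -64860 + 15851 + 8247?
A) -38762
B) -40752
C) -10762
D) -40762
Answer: D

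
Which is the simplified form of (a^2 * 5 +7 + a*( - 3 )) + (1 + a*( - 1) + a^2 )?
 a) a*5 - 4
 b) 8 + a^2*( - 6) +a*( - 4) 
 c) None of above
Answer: c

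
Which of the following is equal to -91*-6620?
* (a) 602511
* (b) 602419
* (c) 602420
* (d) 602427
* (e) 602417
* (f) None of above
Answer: c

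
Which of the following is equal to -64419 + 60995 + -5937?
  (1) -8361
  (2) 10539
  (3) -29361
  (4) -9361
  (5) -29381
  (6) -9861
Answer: 4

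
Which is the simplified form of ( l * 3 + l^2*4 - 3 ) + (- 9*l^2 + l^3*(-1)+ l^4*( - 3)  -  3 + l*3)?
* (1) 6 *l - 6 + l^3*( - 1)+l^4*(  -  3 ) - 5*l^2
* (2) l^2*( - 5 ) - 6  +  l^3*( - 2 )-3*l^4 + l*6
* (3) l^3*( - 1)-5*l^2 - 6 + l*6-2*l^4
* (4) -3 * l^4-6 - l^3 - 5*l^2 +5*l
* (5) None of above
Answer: 1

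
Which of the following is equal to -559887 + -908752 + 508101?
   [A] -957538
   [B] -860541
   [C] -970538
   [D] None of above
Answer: D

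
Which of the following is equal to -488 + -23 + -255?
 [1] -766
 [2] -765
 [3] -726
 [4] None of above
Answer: 1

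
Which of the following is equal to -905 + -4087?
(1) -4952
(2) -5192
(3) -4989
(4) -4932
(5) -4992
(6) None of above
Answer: 5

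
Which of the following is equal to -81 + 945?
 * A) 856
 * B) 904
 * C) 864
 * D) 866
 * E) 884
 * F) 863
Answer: C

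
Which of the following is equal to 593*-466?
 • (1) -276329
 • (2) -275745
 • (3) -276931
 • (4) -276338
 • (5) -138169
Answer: 4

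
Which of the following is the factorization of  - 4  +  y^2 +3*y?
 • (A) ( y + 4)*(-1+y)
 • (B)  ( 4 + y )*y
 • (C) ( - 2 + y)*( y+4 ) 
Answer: A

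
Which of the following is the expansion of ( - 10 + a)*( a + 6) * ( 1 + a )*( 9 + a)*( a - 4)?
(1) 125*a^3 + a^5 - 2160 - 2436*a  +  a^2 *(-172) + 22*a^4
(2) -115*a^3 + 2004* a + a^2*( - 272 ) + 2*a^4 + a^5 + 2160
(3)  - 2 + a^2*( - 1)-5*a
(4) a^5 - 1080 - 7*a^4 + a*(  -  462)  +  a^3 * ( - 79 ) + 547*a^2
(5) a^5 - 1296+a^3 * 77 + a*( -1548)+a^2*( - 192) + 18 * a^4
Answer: 2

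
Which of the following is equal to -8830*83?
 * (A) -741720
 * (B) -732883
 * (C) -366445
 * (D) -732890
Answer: D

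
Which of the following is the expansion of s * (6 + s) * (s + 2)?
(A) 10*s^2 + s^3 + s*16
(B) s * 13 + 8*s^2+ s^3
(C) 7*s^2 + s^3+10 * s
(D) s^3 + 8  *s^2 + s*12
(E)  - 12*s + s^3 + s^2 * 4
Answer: D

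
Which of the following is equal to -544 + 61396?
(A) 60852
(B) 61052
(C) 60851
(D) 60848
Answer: A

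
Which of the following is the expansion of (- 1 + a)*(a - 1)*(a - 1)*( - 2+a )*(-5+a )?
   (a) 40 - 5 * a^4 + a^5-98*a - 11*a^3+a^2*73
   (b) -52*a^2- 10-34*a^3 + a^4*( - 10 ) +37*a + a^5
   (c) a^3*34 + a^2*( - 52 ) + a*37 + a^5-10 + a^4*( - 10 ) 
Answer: c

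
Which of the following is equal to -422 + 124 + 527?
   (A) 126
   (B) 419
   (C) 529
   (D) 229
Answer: D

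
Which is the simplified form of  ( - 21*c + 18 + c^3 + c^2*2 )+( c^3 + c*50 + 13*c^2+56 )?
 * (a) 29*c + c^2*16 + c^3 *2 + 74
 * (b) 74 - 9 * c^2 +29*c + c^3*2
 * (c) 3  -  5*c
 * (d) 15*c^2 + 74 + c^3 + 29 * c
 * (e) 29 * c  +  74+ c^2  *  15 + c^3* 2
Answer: e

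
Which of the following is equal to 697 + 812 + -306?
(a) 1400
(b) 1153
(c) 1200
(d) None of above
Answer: d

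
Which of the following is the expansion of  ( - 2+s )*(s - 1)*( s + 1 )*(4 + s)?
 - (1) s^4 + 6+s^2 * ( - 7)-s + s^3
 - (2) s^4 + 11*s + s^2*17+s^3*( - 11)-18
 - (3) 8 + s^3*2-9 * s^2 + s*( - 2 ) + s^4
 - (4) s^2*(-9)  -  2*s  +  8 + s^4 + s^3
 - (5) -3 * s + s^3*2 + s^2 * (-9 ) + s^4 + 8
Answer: 3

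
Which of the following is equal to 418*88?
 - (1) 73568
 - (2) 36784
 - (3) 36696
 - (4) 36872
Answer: 2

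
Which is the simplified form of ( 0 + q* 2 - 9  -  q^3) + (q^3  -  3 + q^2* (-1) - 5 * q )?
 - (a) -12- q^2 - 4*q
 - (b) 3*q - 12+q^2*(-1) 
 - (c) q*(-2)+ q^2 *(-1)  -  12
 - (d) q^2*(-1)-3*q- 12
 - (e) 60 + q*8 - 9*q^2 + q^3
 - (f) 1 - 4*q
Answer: d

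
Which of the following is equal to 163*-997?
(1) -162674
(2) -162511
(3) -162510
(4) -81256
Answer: 2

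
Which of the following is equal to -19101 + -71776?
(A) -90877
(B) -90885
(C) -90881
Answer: A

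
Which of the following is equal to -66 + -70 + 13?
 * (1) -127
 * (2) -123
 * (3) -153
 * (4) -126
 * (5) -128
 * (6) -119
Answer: 2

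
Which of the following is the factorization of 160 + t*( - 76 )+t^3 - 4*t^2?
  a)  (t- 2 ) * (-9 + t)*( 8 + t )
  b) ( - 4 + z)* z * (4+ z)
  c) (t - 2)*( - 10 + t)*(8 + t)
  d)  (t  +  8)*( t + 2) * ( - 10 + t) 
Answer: c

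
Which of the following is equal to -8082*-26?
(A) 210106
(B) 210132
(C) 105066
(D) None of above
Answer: B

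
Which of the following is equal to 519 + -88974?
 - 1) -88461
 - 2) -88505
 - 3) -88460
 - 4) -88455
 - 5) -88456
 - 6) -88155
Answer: 4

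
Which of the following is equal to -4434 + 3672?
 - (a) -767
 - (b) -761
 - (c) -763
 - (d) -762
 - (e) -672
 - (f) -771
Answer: d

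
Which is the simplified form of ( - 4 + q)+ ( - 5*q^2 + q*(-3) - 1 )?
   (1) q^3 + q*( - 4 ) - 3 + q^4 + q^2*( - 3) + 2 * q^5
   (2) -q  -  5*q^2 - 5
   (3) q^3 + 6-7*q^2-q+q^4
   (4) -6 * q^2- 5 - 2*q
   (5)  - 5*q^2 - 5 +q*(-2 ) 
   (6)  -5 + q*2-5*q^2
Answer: 5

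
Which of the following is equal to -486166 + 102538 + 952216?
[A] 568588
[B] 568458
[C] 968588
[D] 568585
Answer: A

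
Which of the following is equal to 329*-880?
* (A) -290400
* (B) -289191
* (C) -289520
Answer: C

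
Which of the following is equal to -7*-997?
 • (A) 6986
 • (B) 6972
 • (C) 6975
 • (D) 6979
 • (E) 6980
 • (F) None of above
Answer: D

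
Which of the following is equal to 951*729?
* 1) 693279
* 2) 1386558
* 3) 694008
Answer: 1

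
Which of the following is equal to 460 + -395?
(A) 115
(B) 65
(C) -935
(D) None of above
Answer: B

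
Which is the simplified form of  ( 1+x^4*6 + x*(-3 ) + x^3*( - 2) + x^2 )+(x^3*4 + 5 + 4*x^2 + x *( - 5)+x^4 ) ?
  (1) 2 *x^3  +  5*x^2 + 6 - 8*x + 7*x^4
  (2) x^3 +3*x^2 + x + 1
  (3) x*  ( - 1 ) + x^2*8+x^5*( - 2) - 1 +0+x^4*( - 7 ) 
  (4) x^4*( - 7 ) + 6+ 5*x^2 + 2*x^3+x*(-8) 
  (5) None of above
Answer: 1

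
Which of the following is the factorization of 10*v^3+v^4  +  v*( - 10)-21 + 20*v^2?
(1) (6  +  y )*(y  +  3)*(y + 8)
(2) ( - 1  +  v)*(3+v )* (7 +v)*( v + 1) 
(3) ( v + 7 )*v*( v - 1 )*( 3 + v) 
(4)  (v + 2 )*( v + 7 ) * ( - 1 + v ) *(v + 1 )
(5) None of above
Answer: 2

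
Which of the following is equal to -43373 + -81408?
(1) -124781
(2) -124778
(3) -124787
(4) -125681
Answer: 1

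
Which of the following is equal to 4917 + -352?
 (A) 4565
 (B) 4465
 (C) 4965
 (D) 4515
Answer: A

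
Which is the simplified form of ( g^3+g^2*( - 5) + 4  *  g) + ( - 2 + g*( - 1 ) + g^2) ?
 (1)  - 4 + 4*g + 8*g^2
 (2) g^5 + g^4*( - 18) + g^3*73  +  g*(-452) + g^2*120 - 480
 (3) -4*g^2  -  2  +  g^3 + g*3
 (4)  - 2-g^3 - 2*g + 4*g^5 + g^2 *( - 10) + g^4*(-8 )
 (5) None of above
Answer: 3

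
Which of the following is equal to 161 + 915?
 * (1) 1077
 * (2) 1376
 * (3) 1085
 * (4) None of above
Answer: 4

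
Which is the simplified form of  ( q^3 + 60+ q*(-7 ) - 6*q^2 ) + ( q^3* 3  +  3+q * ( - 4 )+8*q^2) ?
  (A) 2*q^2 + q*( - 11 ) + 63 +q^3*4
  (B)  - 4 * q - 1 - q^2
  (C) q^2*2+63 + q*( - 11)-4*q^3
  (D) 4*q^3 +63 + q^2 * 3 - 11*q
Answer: A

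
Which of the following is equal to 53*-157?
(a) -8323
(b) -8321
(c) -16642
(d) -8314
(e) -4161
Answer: b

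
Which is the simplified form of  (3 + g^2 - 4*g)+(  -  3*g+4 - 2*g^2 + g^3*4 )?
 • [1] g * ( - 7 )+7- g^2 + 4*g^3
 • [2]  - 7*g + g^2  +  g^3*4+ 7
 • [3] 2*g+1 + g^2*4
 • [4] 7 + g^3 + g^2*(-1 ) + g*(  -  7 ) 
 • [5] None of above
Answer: 1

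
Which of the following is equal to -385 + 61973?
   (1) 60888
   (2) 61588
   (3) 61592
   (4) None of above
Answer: 2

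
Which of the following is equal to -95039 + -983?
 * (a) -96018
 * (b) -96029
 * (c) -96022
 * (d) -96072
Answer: c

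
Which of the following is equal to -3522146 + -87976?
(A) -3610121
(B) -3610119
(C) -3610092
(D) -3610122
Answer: D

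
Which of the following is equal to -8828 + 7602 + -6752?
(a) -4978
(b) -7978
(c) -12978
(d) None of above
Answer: b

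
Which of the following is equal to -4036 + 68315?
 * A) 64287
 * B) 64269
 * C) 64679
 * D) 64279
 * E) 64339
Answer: D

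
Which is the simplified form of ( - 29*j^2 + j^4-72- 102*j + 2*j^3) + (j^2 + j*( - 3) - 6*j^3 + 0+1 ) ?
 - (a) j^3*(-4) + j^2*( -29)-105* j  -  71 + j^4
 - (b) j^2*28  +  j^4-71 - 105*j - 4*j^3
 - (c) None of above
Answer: c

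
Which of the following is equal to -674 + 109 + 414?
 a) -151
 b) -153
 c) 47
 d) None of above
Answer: a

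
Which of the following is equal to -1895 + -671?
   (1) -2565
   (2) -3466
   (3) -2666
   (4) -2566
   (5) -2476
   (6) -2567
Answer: 4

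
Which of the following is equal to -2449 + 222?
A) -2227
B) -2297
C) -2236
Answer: A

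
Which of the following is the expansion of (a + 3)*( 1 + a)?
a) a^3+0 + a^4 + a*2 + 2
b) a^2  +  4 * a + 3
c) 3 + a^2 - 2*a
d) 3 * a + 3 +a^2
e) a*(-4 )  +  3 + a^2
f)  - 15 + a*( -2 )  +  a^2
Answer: b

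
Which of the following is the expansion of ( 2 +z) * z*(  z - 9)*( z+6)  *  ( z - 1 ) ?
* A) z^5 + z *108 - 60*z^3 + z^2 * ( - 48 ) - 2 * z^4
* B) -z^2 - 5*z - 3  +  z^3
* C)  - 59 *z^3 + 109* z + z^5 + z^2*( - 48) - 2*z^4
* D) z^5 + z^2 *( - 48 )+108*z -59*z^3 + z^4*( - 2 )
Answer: D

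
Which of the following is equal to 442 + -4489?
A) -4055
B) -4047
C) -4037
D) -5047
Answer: B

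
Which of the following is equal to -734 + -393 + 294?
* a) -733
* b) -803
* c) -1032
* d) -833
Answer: d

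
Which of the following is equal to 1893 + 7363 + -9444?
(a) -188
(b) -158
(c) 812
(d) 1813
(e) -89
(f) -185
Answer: a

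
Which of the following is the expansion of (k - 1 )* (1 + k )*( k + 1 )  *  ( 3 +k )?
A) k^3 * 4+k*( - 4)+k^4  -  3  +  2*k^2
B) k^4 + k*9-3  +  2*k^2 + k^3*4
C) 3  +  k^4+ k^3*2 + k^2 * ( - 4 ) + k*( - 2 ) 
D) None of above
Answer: A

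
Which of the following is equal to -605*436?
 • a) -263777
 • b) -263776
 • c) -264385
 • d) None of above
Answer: d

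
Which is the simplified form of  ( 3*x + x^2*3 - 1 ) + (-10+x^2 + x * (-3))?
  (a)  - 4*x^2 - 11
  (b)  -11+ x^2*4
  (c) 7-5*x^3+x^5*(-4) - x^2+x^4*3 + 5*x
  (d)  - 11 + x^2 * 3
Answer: b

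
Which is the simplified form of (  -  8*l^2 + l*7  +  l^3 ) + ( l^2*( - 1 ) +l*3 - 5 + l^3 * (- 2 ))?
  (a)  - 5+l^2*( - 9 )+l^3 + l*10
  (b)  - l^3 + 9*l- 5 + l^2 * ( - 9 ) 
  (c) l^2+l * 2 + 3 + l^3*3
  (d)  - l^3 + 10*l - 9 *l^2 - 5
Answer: d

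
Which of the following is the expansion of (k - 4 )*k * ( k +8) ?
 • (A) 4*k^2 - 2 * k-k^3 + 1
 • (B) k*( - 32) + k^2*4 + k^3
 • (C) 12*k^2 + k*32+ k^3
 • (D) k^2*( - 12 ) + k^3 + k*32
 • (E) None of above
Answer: B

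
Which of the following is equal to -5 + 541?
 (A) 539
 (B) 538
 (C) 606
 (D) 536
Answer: D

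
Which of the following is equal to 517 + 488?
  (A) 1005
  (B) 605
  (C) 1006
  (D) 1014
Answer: A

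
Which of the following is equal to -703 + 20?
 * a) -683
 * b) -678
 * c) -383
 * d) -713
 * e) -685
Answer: a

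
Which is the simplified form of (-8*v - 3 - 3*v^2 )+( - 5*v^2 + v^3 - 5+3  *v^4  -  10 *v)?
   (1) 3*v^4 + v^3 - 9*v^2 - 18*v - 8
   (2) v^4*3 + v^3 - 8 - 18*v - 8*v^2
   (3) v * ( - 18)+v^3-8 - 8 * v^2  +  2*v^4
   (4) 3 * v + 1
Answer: 2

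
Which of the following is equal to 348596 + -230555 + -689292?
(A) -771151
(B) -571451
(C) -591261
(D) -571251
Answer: D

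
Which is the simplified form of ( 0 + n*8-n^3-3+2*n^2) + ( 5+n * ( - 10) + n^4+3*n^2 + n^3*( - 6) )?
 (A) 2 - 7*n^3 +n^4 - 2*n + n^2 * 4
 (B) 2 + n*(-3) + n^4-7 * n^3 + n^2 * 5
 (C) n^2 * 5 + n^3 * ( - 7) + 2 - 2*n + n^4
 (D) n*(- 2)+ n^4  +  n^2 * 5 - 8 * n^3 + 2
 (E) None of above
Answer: C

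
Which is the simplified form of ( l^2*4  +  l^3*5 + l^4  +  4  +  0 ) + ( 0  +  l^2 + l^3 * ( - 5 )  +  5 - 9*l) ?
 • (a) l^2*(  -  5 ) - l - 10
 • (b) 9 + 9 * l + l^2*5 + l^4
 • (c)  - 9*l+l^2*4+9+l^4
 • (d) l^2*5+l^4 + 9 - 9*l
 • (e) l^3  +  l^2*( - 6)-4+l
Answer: d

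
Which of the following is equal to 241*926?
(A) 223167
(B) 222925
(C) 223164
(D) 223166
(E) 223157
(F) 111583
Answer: D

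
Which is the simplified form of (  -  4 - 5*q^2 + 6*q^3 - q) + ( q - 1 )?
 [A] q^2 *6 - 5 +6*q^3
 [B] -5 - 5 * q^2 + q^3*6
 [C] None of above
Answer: B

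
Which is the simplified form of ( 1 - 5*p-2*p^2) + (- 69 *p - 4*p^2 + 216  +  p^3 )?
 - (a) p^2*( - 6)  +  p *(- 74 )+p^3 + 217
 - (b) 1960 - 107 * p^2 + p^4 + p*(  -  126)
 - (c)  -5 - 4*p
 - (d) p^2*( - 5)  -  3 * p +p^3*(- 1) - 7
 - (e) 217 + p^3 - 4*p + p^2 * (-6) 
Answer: a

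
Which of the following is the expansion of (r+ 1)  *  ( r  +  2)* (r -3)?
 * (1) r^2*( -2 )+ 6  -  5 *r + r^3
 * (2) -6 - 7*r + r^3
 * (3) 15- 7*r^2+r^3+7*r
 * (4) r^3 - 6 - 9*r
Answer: 2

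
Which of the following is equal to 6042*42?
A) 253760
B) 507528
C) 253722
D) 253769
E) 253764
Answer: E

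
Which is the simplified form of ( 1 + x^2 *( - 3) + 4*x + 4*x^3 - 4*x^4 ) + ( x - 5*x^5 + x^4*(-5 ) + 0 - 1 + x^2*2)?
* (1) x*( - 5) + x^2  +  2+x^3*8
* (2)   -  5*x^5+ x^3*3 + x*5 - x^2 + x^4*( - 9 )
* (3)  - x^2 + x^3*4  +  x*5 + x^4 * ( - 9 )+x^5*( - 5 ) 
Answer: 3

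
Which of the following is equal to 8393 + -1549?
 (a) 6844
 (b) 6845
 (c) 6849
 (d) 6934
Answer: a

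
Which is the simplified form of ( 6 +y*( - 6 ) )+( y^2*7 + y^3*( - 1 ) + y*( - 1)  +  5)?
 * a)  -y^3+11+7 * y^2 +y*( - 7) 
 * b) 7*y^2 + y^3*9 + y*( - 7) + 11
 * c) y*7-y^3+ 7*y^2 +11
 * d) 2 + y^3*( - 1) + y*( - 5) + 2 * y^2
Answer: a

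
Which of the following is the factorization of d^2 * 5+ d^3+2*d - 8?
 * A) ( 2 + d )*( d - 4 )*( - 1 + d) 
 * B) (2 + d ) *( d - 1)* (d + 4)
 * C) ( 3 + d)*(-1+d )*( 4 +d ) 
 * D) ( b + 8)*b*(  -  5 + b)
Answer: B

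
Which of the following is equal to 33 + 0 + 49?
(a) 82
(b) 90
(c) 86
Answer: a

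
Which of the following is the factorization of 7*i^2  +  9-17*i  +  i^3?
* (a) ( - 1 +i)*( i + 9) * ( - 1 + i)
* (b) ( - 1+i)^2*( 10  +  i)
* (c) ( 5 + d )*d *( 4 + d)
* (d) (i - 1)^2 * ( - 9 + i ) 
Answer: a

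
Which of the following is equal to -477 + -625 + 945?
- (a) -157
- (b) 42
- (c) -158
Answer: a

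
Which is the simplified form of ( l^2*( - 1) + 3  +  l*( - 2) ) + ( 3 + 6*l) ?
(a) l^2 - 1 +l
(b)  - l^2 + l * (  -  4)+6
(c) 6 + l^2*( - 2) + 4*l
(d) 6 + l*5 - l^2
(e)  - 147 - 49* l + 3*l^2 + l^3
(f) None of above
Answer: f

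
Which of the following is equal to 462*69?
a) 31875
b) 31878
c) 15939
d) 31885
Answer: b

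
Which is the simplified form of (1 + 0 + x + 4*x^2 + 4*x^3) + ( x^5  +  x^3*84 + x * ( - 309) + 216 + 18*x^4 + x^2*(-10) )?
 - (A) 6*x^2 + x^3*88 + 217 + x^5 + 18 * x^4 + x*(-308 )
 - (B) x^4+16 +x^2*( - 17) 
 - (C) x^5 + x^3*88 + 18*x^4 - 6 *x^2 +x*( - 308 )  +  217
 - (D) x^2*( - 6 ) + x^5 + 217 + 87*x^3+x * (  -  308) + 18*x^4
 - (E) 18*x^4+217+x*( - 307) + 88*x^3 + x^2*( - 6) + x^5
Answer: C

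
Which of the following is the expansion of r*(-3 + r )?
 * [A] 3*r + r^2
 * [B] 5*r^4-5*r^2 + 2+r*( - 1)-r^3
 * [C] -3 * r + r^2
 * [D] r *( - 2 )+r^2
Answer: C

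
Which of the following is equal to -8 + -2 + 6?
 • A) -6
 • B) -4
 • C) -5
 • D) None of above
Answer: B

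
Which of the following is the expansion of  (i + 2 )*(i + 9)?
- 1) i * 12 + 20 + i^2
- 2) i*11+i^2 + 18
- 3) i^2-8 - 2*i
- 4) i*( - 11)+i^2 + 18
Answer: 2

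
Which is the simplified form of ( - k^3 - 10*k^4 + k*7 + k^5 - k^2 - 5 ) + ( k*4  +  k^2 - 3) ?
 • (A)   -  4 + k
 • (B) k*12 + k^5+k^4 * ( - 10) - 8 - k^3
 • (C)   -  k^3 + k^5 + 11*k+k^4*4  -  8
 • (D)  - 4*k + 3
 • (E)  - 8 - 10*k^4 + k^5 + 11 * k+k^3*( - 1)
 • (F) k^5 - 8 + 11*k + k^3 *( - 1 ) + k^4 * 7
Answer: E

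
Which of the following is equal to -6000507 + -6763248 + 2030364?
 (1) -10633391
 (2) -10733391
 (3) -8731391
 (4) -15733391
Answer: 2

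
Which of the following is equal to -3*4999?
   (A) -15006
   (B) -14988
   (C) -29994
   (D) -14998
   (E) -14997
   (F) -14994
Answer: E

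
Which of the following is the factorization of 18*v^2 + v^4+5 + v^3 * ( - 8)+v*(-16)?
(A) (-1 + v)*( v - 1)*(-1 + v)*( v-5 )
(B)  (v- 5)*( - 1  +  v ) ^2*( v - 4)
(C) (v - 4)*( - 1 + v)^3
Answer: A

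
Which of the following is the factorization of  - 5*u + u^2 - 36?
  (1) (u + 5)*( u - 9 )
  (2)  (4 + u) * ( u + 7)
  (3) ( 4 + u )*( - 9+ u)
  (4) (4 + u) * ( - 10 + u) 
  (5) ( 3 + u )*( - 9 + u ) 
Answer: 3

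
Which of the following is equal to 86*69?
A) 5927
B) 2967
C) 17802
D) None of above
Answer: D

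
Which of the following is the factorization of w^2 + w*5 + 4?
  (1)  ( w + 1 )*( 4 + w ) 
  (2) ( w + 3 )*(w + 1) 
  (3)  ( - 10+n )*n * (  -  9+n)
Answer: 1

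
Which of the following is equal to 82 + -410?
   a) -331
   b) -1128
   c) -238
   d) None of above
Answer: d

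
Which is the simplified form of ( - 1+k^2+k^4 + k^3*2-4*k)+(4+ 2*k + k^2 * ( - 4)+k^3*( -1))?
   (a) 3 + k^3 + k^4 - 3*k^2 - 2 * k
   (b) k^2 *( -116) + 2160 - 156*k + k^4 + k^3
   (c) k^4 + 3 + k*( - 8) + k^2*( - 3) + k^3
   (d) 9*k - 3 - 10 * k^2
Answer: a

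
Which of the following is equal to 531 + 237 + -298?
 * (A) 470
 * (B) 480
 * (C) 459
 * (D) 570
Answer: A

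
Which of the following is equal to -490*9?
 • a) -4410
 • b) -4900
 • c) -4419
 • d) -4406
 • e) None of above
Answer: a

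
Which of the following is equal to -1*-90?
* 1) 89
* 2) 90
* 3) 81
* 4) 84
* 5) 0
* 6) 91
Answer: 2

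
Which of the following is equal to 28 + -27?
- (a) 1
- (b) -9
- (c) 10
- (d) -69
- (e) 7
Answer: a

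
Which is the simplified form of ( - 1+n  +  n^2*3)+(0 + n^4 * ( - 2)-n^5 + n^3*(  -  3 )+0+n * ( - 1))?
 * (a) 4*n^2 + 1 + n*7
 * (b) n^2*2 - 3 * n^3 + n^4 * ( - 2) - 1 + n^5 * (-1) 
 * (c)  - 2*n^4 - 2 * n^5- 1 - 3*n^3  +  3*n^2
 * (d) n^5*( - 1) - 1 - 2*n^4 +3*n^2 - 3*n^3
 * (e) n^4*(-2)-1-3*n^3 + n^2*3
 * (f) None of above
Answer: d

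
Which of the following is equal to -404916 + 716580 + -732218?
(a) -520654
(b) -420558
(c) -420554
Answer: c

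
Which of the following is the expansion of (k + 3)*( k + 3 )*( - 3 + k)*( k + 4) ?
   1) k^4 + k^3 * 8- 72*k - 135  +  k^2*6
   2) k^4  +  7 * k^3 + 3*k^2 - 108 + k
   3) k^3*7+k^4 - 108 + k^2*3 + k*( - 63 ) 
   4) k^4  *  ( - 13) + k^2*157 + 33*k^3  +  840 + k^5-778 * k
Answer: 3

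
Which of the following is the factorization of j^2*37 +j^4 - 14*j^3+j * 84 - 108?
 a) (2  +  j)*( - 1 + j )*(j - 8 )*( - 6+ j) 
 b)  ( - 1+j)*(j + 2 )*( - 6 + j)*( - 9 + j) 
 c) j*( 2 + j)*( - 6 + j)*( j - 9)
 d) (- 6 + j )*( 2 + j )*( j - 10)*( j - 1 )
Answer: b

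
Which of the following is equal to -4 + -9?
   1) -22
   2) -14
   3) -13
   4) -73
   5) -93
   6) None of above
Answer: 3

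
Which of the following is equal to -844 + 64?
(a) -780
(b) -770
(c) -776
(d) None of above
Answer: a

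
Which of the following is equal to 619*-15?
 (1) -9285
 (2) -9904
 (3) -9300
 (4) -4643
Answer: 1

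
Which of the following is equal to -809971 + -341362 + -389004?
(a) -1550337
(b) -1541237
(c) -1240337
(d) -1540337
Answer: d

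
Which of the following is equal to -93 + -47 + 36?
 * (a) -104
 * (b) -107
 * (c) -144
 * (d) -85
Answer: a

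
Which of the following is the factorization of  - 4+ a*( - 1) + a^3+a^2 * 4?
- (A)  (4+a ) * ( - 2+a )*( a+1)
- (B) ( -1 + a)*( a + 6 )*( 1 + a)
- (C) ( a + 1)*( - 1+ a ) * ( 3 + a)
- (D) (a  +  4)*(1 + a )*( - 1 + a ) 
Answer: D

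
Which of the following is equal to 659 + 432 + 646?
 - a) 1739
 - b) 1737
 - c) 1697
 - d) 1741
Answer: b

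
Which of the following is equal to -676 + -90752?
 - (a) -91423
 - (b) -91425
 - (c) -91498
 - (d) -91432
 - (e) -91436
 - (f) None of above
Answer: f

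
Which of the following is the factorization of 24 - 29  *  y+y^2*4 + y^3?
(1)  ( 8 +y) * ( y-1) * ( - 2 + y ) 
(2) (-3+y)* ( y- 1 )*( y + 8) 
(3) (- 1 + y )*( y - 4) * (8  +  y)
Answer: 2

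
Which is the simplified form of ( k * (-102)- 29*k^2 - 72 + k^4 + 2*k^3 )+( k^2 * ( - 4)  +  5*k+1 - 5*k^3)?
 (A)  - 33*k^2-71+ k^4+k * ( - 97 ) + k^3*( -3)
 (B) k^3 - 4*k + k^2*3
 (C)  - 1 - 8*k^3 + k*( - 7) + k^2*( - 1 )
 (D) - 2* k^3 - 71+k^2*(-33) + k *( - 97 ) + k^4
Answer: A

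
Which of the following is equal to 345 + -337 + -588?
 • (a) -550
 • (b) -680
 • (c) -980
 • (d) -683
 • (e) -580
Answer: e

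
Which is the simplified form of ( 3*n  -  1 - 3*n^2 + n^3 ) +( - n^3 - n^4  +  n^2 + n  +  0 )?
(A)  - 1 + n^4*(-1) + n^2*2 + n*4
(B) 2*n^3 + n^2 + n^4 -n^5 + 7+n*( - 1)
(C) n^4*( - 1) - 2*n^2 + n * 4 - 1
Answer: C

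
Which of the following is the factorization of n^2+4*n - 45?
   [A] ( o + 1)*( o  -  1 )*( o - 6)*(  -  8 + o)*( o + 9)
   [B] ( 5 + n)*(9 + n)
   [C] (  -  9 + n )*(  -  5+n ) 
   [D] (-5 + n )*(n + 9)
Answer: D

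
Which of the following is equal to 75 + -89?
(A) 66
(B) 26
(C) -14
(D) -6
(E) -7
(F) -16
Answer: C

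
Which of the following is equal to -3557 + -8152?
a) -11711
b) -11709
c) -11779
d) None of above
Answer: b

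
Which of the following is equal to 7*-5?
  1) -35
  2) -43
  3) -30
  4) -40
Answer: 1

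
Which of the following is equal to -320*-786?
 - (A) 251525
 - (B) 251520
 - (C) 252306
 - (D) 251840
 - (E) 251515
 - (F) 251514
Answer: B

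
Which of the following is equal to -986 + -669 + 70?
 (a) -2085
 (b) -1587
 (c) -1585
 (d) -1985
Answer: c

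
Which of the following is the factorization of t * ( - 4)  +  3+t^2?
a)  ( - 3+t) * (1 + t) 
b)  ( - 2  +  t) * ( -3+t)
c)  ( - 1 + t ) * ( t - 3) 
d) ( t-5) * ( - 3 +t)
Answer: c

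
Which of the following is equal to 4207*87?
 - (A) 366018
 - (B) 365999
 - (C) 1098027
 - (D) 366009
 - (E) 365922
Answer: D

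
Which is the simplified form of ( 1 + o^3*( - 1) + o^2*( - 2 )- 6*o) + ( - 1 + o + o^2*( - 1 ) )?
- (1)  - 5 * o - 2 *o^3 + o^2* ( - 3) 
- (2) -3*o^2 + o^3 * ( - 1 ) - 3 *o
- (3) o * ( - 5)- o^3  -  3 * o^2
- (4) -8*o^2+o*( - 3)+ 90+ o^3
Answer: 3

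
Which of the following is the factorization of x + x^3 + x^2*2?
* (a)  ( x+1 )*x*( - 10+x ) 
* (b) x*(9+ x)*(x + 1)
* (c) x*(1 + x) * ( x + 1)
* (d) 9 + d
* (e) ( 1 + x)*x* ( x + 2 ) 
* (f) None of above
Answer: c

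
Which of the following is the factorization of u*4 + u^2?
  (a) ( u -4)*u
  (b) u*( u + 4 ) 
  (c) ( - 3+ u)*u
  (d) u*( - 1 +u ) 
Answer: b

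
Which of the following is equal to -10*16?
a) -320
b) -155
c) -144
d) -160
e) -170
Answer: d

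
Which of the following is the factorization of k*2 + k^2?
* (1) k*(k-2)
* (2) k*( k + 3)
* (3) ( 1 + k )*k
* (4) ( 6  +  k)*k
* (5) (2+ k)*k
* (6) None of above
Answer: 5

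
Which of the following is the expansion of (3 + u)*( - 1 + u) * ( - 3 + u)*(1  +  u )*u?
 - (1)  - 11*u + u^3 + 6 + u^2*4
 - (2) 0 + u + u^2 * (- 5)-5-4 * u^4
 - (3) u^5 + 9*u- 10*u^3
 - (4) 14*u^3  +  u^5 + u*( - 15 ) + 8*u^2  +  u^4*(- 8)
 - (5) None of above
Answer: 3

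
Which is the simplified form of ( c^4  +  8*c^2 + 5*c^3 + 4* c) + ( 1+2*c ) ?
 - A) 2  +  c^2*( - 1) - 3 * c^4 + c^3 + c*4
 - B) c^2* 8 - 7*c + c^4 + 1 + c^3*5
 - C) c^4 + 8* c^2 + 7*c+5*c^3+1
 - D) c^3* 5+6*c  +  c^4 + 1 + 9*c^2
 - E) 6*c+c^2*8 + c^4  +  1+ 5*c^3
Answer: E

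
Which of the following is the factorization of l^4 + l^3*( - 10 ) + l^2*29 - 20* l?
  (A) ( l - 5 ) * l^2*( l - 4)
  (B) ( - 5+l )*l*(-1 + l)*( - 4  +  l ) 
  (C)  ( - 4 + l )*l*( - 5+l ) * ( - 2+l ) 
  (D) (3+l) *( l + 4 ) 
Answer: B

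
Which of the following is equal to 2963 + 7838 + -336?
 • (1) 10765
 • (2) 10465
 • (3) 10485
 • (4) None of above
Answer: 2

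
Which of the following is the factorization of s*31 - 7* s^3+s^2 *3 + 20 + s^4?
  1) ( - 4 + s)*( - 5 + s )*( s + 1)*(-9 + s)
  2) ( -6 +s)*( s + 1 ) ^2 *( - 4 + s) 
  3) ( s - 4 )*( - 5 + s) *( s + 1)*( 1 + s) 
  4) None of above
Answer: 3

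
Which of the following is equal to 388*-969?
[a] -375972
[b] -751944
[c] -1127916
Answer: a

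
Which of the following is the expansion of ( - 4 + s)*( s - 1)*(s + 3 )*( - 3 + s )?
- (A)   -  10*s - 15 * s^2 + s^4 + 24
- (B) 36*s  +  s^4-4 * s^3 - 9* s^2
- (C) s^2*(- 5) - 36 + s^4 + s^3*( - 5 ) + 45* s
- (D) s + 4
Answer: C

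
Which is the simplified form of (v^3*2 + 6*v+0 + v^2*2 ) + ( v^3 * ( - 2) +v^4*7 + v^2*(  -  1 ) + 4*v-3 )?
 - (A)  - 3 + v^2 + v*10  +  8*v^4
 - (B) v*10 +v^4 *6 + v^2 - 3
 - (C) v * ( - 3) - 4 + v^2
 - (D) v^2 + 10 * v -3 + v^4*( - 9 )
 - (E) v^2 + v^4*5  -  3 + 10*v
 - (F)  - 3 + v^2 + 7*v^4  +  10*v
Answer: F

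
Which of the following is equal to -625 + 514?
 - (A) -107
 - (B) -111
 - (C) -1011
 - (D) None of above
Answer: B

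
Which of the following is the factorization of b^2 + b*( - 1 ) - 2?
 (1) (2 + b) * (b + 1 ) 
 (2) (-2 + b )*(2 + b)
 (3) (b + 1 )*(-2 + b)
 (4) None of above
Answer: 3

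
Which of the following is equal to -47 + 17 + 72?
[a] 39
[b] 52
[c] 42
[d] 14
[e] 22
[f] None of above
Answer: c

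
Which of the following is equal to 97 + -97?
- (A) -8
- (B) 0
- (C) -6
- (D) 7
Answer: B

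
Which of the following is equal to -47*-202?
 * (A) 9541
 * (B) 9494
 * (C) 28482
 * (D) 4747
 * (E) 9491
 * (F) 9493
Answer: B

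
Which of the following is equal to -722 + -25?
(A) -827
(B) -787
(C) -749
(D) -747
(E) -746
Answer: D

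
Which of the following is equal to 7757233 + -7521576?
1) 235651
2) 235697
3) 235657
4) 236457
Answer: 3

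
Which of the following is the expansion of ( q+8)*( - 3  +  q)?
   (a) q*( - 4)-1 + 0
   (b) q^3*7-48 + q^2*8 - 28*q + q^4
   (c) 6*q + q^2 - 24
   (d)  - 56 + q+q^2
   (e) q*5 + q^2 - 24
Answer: e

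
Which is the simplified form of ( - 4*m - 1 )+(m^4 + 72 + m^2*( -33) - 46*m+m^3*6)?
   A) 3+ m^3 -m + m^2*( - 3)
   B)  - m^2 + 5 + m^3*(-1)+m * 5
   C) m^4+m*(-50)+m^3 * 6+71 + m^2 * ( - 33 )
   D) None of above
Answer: C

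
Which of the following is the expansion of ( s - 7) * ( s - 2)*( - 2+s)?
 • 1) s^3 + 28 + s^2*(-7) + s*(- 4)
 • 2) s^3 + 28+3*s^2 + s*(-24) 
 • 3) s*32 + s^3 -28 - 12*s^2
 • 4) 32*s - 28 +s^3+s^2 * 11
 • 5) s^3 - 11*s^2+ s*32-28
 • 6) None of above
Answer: 5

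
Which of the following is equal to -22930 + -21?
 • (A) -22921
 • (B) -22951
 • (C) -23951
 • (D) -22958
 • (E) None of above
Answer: B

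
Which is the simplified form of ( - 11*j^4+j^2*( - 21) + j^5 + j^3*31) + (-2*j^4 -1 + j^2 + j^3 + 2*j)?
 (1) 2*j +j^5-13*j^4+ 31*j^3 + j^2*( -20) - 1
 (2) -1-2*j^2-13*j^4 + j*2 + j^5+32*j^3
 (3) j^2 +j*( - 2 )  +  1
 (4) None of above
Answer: 4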